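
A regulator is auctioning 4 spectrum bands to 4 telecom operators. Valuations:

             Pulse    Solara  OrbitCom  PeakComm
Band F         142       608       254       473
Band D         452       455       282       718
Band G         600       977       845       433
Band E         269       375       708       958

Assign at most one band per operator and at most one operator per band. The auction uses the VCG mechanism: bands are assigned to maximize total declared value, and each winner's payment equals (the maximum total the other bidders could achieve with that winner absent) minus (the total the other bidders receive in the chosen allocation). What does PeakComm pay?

Efficient allocation: Pulse→Band D ($452M), Solara→Band F ($608M), OrbitCom→Band G ($845M), PeakComm→Band E ($958M); total welfare W = $2863M.
PeakComm receives Band E at value $958M, so the others get W − 958 = $1905M.
Without PeakComm: best allocation of the remaining 3 bidders over all 4 bands is Pulse→Band D ($452M), Solara→Band G ($977M), OrbitCom→Band E ($708M), total $2137M.
VCG payment = (others' best without PeakComm) − (others' welfare with PeakComm) = 2137 − 1905 = $232M.

PeakComm pays $232M.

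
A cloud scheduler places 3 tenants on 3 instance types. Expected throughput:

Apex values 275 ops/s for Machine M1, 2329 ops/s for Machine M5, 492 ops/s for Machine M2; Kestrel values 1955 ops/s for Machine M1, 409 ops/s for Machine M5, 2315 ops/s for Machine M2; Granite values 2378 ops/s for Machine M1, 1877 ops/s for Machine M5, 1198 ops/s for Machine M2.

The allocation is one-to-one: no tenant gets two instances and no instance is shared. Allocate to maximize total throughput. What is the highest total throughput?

Maximum total: 7022 ops/s

Optimal: Apex→Machine M5 (2329 ops/s), Kestrel→Machine M2 (2315 ops/s), Granite→Machine M1 (2378 ops/s) — total 2329+2315+2378 = 7022 ops/s.
Every other assignment is strictly worse.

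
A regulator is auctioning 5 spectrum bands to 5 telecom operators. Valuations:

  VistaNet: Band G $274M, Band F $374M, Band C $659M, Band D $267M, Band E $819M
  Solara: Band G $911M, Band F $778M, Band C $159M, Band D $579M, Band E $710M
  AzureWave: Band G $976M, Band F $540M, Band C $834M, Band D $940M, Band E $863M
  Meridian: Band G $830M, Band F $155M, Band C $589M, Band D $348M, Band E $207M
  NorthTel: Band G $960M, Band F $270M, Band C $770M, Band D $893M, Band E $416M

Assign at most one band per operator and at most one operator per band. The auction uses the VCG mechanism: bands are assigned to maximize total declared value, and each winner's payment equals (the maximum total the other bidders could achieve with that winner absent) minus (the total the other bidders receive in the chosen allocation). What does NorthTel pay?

Efficient allocation: VistaNet→Band E ($819M), Solara→Band F ($778M), AzureWave→Band C ($834M), Meridian→Band G ($830M), NorthTel→Band D ($893M); total welfare W = $4154M.
NorthTel receives Band D at value $893M, so the others get W − 893 = $3261M.
Without NorthTel: best allocation of the remaining 4 bidders over all 5 bands is VistaNet→Band E ($819M), Solara→Band F ($778M), AzureWave→Band D ($940M), Meridian→Band G ($830M), total $3367M.
VCG payment = (others' best without NorthTel) − (others' welfare with NorthTel) = 3367 − 3261 = $106M.

NorthTel pays $106M.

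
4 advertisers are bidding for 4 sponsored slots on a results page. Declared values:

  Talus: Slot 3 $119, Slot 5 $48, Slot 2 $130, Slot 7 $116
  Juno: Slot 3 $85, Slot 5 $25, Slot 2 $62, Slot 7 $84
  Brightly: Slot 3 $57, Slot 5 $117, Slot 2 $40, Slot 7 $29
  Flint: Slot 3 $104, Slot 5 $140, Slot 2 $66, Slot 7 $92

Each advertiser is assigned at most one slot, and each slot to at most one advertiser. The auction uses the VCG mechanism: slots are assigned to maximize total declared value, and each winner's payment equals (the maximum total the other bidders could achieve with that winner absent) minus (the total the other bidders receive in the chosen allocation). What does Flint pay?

Flint pays $1.

Efficient allocation: Talus→Slot 2 ($130), Juno→Slot 7 ($84), Brightly→Slot 5 ($117), Flint→Slot 3 ($104); total welfare W = $435.
Flint receives Slot 3 at value $104, so the others get W − 104 = $331.
Without Flint: best allocation of the remaining 3 bidders over all 4 slots is Talus→Slot 2 ($130), Juno→Slot 3 ($85), Brightly→Slot 5 ($117), total $332.
VCG payment = (others' best without Flint) − (others' welfare with Flint) = 332 − 331 = $1.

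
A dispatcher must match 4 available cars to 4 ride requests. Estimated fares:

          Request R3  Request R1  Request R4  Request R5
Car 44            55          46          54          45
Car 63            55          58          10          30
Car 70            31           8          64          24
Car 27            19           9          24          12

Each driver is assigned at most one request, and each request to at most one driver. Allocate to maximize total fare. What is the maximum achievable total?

Max total: $189

Optimal: Car 44→Request R3 ($55), Car 63→Request R1 ($58), Car 70→Request R4 ($64), Car 27→Request R5 ($12) — total 55+58+64+12 = $189.
Swapping Car 63↔Car 70 (Car 63→Request R4 $10, Car 70→Request R1 $8) loses 104.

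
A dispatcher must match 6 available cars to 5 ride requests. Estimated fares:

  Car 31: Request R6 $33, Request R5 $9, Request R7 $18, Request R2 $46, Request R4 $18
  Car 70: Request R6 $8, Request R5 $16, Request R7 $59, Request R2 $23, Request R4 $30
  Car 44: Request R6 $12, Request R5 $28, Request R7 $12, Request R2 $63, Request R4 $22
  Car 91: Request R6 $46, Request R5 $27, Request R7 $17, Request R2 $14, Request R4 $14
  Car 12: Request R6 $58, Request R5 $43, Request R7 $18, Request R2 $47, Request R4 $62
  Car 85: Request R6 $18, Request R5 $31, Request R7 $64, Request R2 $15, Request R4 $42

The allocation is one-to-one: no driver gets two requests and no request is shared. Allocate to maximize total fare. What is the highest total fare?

Maximum total: $261

Optimal: Car 91→Request R6 ($46), Car 85→Request R5 ($31), Car 70→Request R7 ($59), Car 44→Request R2 ($63), Car 12→Request R4 ($62) — total 46+31+59+63+62 = $261.
Column-greedy (each request in turn goes to its best remaining driver) gives $229, worse by 32.
Swapping Car 44↔Car 91 (Car 44→Request R6 $12, Car 91→Request R2 $14) loses 83.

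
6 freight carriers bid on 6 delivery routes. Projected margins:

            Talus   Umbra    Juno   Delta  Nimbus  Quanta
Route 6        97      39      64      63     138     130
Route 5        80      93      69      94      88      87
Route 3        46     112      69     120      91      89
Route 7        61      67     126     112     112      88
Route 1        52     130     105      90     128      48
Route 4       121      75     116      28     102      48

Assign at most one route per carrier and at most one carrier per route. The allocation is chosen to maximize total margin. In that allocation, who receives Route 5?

Quanta receives Route 5.

Optimal: Talus→Route 4 ($121k), Umbra→Route 1 ($130k), Juno→Route 7 ($126k), Delta→Route 3 ($120k), Nimbus→Route 6 ($138k), Quanta→Route 5 ($87k) — total 121+130+126+120+138+87 = $722k.
Swapping Talus↔Quanta (Talus→Route 5 $80k, Quanta→Route 4 $48k) loses 80.
Every other assignment is strictly worse.
Quanta's own top route is Route 6 ($130k), but forcing Quanta→Route 6 and reassigning the rest optimally gives only $718k — worse by 4.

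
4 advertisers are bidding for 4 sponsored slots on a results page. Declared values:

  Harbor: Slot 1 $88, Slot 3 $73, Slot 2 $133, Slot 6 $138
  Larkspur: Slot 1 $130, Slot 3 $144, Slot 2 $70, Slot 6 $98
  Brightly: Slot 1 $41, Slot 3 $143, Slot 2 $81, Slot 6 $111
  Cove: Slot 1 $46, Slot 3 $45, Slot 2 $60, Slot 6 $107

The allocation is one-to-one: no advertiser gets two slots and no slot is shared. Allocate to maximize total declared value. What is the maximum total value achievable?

Maximum total: $513

This is the linear assignment problem.
Optimal: Harbor→Slot 2 ($133), Larkspur→Slot 1 ($130), Brightly→Slot 3 ($143), Cove→Slot 6 ($107) — total 133+130+143+107 = $513.
Max-entry greedy (repeatedly take the single best remaining cell) gives $409, worse by 104.
Swapping Larkspur↔Harbor (Larkspur→Slot 2 $70, Harbor→Slot 1 $88) loses 105.
Every other assignment is strictly worse.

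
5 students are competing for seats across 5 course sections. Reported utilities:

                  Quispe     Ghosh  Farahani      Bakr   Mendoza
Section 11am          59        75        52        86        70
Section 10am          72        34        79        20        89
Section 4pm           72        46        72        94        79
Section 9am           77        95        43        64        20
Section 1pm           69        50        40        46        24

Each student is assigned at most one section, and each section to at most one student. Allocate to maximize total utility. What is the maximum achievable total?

This is the linear assignment problem.
Optimal: Quispe→Section 1pm (69 points), Ghosh→Section 9am (95 points), Farahani→Section 4pm (72 points), Bakr→Section 11am (86 points), Mendoza→Section 10am (89 points) — total 69+95+72+86+89 = 411 points.
Column-greedy (each section in turn goes to its best remaining student) gives 382 points, worse by 29.

Maximum total: 411 points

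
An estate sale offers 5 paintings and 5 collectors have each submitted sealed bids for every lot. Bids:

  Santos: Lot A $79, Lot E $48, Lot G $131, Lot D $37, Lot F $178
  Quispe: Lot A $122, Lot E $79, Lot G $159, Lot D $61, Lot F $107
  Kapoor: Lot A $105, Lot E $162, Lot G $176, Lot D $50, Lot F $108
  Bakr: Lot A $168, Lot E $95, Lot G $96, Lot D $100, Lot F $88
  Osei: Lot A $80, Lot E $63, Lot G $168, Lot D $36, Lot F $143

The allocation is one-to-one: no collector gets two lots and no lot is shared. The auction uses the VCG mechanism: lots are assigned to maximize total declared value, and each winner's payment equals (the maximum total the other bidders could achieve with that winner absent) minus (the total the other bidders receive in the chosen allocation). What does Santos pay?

Efficient allocation: Santos→Lot F ($178), Quispe→Lot D ($61), Kapoor→Lot E ($162), Bakr→Lot A ($168), Osei→Lot G ($168); total welfare W = $737.
Santos receives Lot F at value $178, so the others get W − 178 = $559.
Without Santos: best allocation of the remaining 4 bidders over all 5 lots is Quispe→Lot G ($159), Kapoor→Lot E ($162), Bakr→Lot A ($168), Osei→Lot F ($143), total $632.
VCG payment = (others' best without Santos) − (others' welfare with Santos) = 632 − 559 = $73.

Santos pays $73.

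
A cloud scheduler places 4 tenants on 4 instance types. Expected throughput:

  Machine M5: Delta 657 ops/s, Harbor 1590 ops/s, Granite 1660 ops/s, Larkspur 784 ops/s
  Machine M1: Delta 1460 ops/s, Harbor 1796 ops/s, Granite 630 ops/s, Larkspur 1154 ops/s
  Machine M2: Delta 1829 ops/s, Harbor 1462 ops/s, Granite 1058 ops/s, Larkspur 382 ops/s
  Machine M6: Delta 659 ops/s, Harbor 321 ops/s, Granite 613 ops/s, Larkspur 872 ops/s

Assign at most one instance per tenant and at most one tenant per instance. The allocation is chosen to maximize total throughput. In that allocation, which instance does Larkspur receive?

Larkspur receives Machine M6.

Optimal: Delta→Machine M2 (1829 ops/s), Harbor→Machine M1 (1796 ops/s), Granite→Machine M5 (1660 ops/s), Larkspur→Machine M6 (872 ops/s) — total 1829+1796+1660+872 = 6157 ops/s.
No other one-to-one assignment exceeds 6157 ops/s.
Larkspur's own top instance is Machine M1 (1154 ops/s), but forcing Larkspur→Machine M1 and reassigning the rest optimally gives only 5186 ops/s — worse by 971.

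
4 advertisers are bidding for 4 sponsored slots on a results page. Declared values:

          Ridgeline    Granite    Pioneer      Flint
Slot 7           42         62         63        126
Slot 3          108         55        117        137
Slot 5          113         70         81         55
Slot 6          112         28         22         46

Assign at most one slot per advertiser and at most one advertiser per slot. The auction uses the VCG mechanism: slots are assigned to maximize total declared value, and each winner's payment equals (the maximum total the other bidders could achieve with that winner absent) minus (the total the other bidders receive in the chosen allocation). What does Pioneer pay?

Pioneer pays $11.

Efficient allocation: Ridgeline→Slot 6 ($112), Granite→Slot 5 ($70), Pioneer→Slot 3 ($117), Flint→Slot 7 ($126); total welfare W = $425.
Pioneer receives Slot 3 at value $117, so the others get W − 117 = $308.
Without Pioneer: best allocation of the remaining 3 bidders over all 4 slots is Ridgeline→Slot 6 ($112), Granite→Slot 5 ($70), Flint→Slot 3 ($137), total $319.
VCG payment = (others' best without Pioneer) − (others' welfare with Pioneer) = 319 − 308 = $11.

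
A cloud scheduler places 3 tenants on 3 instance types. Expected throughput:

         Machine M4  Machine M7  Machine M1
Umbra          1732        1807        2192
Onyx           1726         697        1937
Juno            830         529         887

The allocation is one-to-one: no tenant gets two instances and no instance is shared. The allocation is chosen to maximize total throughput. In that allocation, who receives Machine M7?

Umbra receives Machine M7.

This is a one-to-one assignment (maximum-weight bipartite matching).
Optimal: Umbra→Machine M7 (1807 ops/s), Onyx→Machine M1 (1937 ops/s), Juno→Machine M4 (830 ops/s) — total 1807+1937+830 = 4574 ops/s.
Column-greedy (each instance in turn goes to its best remaining tenant) gives 3316 ops/s, worse by 1258.
Checked against all permutations: 4574 ops/s is optimal.
Umbra's own top instance is Machine M1 (2192 ops/s), but forcing Umbra→Machine M1 and reassigning the rest optimally gives only 4447 ops/s — worse by 127.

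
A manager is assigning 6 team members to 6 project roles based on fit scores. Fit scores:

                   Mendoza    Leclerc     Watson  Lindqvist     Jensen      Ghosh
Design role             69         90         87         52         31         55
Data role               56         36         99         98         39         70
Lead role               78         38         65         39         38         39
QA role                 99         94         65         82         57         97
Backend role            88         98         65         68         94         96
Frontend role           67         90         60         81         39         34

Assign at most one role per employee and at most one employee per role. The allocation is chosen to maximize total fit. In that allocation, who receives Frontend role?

Optimal: Mendoza→Lead role (78 pts), Leclerc→Frontend role (90 pts), Watson→Design role (87 pts), Lindqvist→Data role (98 pts), Jensen→Backend role (94 pts), Ghosh→QA role (97 pts) — total 78+90+87+98+94+97 = 544 pts.
Column-greedy (each role in turn goes to its best remaining employee) gives 539 pts, worse by 5.
Checked against all permutations: 544 pts is optimal.
Leclerc's own top role is Backend role (98 pts), but forcing Leclerc→Backend role and reassigning the rest optimally gives only 497 pts — worse by 47.

Leclerc receives Frontend role.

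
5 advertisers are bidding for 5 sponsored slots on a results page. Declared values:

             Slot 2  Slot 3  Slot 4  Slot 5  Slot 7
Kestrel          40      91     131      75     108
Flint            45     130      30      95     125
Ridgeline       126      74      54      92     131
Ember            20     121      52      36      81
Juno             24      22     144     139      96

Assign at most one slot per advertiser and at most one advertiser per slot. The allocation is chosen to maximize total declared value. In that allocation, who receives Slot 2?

Optimal: Kestrel→Slot 4 ($131), Flint→Slot 7 ($125), Ridgeline→Slot 2 ($126), Ember→Slot 3 ($121), Juno→Slot 5 ($139) — total 131+125+126+121+139 = $642.
Column-greedy (each slot in turn goes to its best remaining advertiser) gives $556, worse by 86.
Swapping Ember↔Kestrel (Ember→Slot 4 $52, Kestrel→Slot 3 $91) loses 109.
Checked against all permutations: $642 is optimal.
Ridgeline's own top slot is Slot 7 ($131), but forcing Ridgeline→Slot 7 and reassigning the rest optimally gives only $567 — worse by 75.

Ridgeline receives Slot 2.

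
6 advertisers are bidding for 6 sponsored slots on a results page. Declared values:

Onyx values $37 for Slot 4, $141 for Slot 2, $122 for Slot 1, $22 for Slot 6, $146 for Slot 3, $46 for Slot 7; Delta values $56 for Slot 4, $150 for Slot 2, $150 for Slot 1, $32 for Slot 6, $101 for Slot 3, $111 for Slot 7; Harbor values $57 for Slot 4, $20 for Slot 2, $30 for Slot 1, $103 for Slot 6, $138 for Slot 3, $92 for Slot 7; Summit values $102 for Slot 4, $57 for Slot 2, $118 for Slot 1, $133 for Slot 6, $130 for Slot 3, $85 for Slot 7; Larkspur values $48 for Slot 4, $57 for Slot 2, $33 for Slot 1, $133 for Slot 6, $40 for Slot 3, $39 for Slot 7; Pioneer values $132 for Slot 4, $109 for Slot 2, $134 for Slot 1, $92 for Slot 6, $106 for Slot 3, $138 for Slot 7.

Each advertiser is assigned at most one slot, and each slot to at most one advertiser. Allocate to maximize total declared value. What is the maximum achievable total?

Maximum total: $802

This is a one-to-one assignment (maximum-weight bipartite matching).
Optimal: Onyx→Slot 2 ($141), Delta→Slot 1 ($150), Harbor→Slot 3 ($138), Summit→Slot 4 ($102), Larkspur→Slot 6 ($133), Pioneer→Slot 7 ($138) — total 141+150+138+102+133+138 = $802.
Column-greedy (each slot in turn goes to its best remaining advertiser) gives $714, worse by 88.
No other one-to-one assignment exceeds $802.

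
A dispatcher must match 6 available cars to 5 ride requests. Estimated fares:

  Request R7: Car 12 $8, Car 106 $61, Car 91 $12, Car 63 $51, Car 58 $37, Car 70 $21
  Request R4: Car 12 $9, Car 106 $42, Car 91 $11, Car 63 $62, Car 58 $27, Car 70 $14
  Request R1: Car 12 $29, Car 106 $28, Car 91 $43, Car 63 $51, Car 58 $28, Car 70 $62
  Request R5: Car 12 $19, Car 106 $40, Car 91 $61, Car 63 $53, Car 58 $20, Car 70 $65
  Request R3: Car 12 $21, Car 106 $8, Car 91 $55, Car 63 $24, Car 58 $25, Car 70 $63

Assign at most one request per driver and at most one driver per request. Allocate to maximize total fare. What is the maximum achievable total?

This is the linear assignment problem.
Optimal: Car 106→Request R7 ($61), Car 63→Request R4 ($62), Car 12→Request R1 ($29), Car 91→Request R5 ($61), Car 70→Request R3 ($63) — total 61+62+29+61+63 = $276.
Column-greedy (each request in turn goes to its best remaining driver) gives $271, worse by 5.
Next-best assignment: Car 106→Request R7, Car 63→Request R4, Car 58→Request R1, Car 91→Request R5, Car 70→Request R3 = $275.
Every other assignment is strictly worse.

Max total: $276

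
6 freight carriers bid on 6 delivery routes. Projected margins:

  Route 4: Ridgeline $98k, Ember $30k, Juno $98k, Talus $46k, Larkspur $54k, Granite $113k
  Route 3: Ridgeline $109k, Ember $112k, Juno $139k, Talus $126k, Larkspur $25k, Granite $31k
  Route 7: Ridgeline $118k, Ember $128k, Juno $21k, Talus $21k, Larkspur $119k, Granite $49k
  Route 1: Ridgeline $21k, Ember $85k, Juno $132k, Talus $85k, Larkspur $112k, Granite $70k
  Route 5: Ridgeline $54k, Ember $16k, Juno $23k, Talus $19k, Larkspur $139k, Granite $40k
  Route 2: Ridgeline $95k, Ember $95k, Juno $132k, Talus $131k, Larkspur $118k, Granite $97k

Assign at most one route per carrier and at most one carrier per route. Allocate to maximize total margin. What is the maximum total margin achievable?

Optimal: Ridgeline→Route 3 ($109k), Ember→Route 7 ($128k), Juno→Route 1 ($132k), Talus→Route 2 ($131k), Larkspur→Route 5 ($139k), Granite→Route 4 ($113k) — total 109+128+132+131+139+113 = $752k.
Column-greedy (each route in turn goes to its best remaining carrier) gives $677k, worse by 75.
Next-best assignment: Ridgeline→Route 7, Ember→Route 3, Juno→Route 1, Talus→Route 2, Larkspur→Route 5, Granite→Route 4 = $745k.

Max total: $752k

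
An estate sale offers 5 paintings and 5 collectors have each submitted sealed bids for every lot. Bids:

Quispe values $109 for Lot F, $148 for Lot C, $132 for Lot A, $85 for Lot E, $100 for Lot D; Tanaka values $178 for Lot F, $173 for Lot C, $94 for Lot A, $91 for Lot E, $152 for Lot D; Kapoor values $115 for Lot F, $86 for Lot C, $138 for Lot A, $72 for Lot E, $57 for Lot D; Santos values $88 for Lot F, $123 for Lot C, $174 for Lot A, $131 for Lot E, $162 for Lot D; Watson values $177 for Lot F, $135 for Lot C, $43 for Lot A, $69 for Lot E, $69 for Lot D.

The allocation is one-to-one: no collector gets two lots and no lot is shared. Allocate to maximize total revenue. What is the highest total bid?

Maximum total: $746

Optimal: Quispe→Lot C ($148), Tanaka→Lot D ($152), Kapoor→Lot A ($138), Santos→Lot E ($131), Watson→Lot F ($177) — total 148+152+138+131+177 = $746.
Row-greedy (each collector in turn takes its best remaining lot) gives $695, worse by 51.
Next-best assignment: Quispe→Lot E, Tanaka→Lot C, Kapoor→Lot A, Santos→Lot D, Watson→Lot F = $735.
Checked against all permutations: $746 is optimal.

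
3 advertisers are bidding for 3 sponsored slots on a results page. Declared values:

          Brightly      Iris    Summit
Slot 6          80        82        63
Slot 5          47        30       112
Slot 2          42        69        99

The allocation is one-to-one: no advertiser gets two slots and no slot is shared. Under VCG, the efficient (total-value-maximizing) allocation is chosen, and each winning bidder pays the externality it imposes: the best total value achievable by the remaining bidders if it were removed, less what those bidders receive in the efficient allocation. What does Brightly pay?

Brightly pays $13.

Efficient allocation: Brightly→Slot 6 ($80), Iris→Slot 2 ($69), Summit→Slot 5 ($112); total welfare W = $261.
Brightly receives Slot 6 at value $80, so the others get W − 80 = $181.
Without Brightly: best allocation of the remaining 2 bidders over all 3 slots is Iris→Slot 6 ($82), Summit→Slot 5 ($112), total $194.
VCG payment = (others' best without Brightly) − (others' welfare with Brightly) = 194 − 181 = $13.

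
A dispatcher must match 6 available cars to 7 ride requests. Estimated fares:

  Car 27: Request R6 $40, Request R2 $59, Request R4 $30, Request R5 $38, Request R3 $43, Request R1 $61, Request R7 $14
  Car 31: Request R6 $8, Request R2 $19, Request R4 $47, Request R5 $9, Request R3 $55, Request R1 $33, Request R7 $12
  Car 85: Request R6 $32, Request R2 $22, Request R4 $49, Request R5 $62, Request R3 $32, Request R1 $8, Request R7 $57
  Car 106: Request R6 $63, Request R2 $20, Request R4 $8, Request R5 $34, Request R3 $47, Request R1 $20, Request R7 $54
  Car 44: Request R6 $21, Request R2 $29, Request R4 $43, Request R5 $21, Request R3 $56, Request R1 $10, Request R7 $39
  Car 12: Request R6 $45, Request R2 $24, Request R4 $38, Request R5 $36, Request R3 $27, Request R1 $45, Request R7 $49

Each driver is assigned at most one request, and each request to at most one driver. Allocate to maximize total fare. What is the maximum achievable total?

This is a one-to-one assignment (maximum-weight bipartite matching).
Optimal: Car 27→Request R1 ($61), Car 31→Request R4 ($47), Car 85→Request R5 ($62), Car 106→Request R6 ($63), Car 44→Request R3 ($56), Car 12→Request R7 ($49) — total 61+47+62+63+56+49 = $338.
Row-greedy (each driver in turn takes its best remaining request) gives $333, worse by 5.
Checked against all permutations: $338 is optimal.

Max total: $338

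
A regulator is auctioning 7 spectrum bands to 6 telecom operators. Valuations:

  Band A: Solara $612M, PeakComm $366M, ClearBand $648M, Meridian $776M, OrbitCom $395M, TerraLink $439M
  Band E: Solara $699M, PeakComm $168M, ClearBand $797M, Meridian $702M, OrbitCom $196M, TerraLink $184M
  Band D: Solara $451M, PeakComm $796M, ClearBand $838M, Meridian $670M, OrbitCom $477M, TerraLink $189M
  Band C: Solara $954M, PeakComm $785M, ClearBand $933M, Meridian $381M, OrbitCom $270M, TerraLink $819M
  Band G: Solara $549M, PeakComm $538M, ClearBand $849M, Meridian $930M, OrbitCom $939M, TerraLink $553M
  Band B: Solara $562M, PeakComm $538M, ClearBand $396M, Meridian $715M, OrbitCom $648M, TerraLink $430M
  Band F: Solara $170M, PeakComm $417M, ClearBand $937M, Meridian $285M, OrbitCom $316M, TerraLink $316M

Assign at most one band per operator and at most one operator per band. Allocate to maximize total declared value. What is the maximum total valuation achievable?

Maximum total: $4966M

This is a one-to-one assignment (maximum-weight bipartite matching).
Optimal: Solara→Band E ($699M), PeakComm→Band D ($796M), ClearBand→Band F ($937M), Meridian→Band A ($776M), OrbitCom→Band G ($939M), TerraLink→Band C ($819M) — total 699+796+937+776+939+819 = $4966M.
Max-entry greedy (repeatedly take the single best remaining cell) gives $4832M, worse by 134.
Next-best assignment: Solara→Band E, PeakComm→Band D, ClearBand→Band F, Meridian→Band B, OrbitCom→Band G, TerraLink→Band C = $4905M.
No other one-to-one assignment exceeds $4966M.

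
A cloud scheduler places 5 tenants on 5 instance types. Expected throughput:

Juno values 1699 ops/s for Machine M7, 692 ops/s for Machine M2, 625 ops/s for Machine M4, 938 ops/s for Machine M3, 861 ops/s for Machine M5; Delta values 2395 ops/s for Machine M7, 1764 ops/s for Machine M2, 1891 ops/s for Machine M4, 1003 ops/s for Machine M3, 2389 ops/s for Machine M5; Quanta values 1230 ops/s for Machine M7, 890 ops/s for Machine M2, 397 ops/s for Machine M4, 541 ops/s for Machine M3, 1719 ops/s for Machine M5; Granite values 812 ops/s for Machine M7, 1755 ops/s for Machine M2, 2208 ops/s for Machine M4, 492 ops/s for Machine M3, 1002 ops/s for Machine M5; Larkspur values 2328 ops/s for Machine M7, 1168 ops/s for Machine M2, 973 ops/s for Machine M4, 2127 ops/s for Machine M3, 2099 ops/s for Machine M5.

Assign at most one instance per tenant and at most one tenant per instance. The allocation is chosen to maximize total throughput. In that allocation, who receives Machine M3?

Larkspur receives Machine M3.

Optimal: Juno→Machine M7 (1699 ops/s), Delta→Machine M2 (1764 ops/s), Quanta→Machine M5 (1719 ops/s), Granite→Machine M4 (2208 ops/s), Larkspur→Machine M3 (2127 ops/s) — total 1699+1764+1719+2208+2127 = 9517 ops/s.
Row-greedy (each tenant in turn takes its best remaining instance) gives 9313 ops/s, worse by 204.
Larkspur's own top instance is Machine M7 (2328 ops/s), but forcing Larkspur→Machine M7 and reassigning the rest optimally gives only 8957 ops/s — worse by 560.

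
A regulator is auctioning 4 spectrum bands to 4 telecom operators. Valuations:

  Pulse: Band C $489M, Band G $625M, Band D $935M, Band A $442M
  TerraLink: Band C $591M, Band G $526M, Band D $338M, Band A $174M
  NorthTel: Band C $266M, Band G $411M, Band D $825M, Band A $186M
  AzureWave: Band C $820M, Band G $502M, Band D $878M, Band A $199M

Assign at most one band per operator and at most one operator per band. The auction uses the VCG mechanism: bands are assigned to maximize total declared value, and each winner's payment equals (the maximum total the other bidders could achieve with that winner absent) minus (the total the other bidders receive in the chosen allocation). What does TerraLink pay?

TerraLink pays $183M.

Efficient allocation: Pulse→Band A ($442M), TerraLink→Band G ($526M), NorthTel→Band D ($825M), AzureWave→Band C ($820M); total welfare W = $2613M.
TerraLink receives Band G at value $526M, so the others get W − 526 = $2087M.
Without TerraLink: best allocation of the remaining 3 bidders over all 4 bands is Pulse→Band G ($625M), NorthTel→Band D ($825M), AzureWave→Band C ($820M), total $2270M.
VCG payment = (others' best without TerraLink) − (others' welfare with TerraLink) = 2270 − 2087 = $183M.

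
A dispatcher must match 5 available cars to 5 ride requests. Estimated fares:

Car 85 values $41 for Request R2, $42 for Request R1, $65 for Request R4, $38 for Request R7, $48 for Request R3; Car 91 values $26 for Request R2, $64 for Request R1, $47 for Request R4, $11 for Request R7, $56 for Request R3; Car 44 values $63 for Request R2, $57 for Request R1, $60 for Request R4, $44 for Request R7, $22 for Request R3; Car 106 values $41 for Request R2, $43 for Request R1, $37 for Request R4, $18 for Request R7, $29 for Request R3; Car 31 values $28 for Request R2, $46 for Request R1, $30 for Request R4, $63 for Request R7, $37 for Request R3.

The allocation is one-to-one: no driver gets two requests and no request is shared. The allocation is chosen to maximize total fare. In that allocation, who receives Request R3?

Optimal: Car 85→Request R4 ($65), Car 91→Request R3 ($56), Car 44→Request R2 ($63), Car 106→Request R1 ($43), Car 31→Request R7 ($63) — total 65+56+63+43+63 = $290.
Max-entry greedy (repeatedly take the single best remaining cell) gives $284, worse by 6.
Every other assignment is strictly worse.
Car 91's own top request is Request R1 ($64), but forcing Car 91→Request R1 and reassigning the rest optimally gives only $284 — worse by 6.

Car 91 receives Request R3.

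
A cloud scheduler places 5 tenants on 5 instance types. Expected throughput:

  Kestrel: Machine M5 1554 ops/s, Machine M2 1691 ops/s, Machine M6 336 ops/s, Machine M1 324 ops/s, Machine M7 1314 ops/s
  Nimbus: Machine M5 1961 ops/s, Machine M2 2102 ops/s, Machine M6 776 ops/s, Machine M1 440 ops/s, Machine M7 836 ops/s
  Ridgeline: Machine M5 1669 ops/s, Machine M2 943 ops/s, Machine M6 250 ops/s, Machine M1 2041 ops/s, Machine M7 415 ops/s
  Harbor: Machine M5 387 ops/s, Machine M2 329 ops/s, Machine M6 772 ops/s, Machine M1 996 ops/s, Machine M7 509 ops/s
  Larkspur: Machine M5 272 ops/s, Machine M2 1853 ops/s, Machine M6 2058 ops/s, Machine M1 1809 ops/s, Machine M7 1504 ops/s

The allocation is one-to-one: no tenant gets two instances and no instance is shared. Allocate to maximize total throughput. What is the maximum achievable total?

Optimal: Kestrel→Machine M5 (1554 ops/s), Nimbus→Machine M2 (2102 ops/s), Ridgeline→Machine M1 (2041 ops/s), Harbor→Machine M7 (509 ops/s), Larkspur→Machine M6 (2058 ops/s) — total 1554+2102+2041+509+2058 = 8264 ops/s.
Row-greedy (each tenant in turn takes its best remaining instance) gives 7969 ops/s, worse by 295.
Next-best assignment: Kestrel→Machine M2, Nimbus→Machine M5, Ridgeline→Machine M1, Harbor→Machine M7, Larkspur→Machine M6 = 8260 ops/s.
Swapping Harbor↔Nimbus (Harbor→Machine M2 329 ops/s, Nimbus→Machine M7 836 ops/s) loses 1446.
No other one-to-one assignment exceeds 8264 ops/s.

Maximum total: 8264 ops/s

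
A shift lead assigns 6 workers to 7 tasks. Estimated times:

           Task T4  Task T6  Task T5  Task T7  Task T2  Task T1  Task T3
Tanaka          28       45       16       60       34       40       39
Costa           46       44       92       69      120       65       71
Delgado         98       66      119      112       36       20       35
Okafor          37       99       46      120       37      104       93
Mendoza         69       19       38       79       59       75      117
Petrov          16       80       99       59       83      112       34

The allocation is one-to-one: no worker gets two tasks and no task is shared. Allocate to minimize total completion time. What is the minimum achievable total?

Min total: 172 min

Optimal: Tanaka→Task T5 (16 min), Costa→Task T4 (46 min), Delgado→Task T1 (20 min), Okafor→Task T2 (37 min), Mendoza→Task T6 (19 min), Petrov→Task T3 (34 min) — total 16+46+20+37+19+34 = 172 min.
Column-greedy (each task in turn goes to its cheapest remaining worker) gives 260 min, worse by 88.
No other one-to-one assignment undercuts 172 min.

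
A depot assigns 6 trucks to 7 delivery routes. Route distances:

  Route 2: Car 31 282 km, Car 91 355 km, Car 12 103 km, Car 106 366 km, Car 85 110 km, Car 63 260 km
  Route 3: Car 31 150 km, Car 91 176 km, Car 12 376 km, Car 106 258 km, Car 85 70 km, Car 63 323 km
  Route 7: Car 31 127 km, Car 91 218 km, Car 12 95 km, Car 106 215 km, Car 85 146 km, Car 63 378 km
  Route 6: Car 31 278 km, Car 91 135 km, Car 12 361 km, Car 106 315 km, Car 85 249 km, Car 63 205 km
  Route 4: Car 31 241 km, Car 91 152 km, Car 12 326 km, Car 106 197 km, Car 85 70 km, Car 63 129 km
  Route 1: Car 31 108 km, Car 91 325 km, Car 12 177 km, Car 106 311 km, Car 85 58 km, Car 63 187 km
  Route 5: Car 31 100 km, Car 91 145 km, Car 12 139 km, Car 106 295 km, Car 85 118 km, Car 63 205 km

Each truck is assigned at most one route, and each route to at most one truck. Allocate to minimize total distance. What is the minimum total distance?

Optimal: Car 31→Route 5 (100 km), Car 91→Route 6 (135 km), Car 12→Route 2 (103 km), Car 106→Route 7 (215 km), Car 85→Route 1 (58 km), Car 63→Route 4 (129 km) — total 100+135+103+215+58+129 = 740 km.
Next-best assignment: Car 31→Route 5, Car 91→Route 6, Car 12→Route 2, Car 106→Route 7, Car 85→Route 3, Car 63→Route 4 = 752 km.
Swapping Car 106↔Car 91 (Car 106→Route 6 315 km, Car 91→Route 7 218 km) adds 183.
Checked against all permutations: 740 km is optimal.

Min total: 740 km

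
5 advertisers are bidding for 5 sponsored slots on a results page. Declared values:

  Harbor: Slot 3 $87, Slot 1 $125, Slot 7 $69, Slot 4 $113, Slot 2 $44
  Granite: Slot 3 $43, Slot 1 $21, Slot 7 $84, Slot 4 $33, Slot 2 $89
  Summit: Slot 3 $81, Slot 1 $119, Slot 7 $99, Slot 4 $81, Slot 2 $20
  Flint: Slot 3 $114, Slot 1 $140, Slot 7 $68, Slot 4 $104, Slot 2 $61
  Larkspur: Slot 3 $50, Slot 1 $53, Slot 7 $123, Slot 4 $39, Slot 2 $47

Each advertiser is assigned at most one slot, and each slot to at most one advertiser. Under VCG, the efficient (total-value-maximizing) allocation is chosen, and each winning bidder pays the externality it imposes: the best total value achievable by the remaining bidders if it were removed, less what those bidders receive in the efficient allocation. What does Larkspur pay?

Efficient allocation: Harbor→Slot 4 ($113), Granite→Slot 2 ($89), Summit→Slot 1 ($119), Flint→Slot 3 ($114), Larkspur→Slot 7 ($123); total welfare W = $558.
Larkspur receives Slot 7 at value $123, so the others get W − 123 = $435.
Without Larkspur: best allocation of the remaining 4 bidders over all 5 slots is Harbor→Slot 4 ($113), Granite→Slot 2 ($89), Summit→Slot 7 ($99), Flint→Slot 1 ($140), total $441.
VCG payment = (others' best without Larkspur) − (others' welfare with Larkspur) = 441 − 435 = $6.

Larkspur pays $6.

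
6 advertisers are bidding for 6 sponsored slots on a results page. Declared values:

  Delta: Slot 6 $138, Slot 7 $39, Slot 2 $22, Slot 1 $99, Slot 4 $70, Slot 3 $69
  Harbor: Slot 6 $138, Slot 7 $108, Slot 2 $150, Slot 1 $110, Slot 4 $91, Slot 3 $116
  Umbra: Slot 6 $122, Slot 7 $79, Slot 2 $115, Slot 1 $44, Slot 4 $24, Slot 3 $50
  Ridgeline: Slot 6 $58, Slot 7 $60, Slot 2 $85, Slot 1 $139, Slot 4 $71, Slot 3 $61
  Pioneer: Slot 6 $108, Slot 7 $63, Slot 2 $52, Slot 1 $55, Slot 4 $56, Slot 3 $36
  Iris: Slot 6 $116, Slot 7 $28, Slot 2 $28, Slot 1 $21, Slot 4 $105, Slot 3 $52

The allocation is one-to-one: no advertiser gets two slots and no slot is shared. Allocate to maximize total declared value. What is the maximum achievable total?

Maximum total: $676

Optimal: Delta→Slot 6 ($138), Harbor→Slot 3 ($116), Umbra→Slot 2 ($115), Ridgeline→Slot 1 ($139), Pioneer→Slot 7 ($63), Iris→Slot 4 ($105) — total 138+116+115+139+63+105 = $676.
Next-best assignment: Delta→Slot 3, Harbor→Slot 2, Umbra→Slot 7, Ridgeline→Slot 1, Pioneer→Slot 6, Iris→Slot 4 = $650.
Every other assignment is strictly worse.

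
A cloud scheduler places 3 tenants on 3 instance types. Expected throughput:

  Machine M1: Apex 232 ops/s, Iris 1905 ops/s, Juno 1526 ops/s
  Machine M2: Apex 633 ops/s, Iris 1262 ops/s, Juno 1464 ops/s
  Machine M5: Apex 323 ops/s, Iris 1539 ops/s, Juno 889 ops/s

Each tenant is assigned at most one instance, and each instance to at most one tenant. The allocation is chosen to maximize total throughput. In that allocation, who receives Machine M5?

Treat this as an assignment problem: match each tenant to one instance.
Optimal: Apex→Machine M2 (633 ops/s), Iris→Machine M5 (1539 ops/s), Juno→Machine M1 (1526 ops/s) — total 633+1539+1526 = 3698 ops/s.
Swapping Juno↔Iris (Juno→Machine M5 889 ops/s, Iris→Machine M1 1905 ops/s) loses 271.
No other one-to-one assignment exceeds 3698 ops/s.
Iris's own top instance is Machine M1 (1905 ops/s), but forcing Iris→Machine M1 and reassigning the rest optimally gives only 3692 ops/s — worse by 6.

Iris receives Machine M5.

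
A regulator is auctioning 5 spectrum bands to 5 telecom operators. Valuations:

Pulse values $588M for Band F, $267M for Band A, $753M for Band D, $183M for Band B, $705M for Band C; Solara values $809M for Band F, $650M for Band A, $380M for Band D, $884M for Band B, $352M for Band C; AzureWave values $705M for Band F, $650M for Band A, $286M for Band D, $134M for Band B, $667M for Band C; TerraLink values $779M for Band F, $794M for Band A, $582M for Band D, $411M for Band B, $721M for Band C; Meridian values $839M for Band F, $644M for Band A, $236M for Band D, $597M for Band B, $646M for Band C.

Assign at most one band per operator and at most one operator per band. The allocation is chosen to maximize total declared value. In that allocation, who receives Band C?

Optimal: Pulse→Band D ($753M), Solara→Band B ($884M), AzureWave→Band C ($667M), TerraLink→Band A ($794M), Meridian→Band F ($839M) — total 753+884+667+794+839 = $3937M.
Next-best assignment: Pulse→Band D, Solara→Band B, AzureWave→Band A, TerraLink→Band C, Meridian→Band F = $3847M.
No other one-to-one assignment exceeds $3937M.
AzureWave's own top band is Band F ($705M), but forcing AzureWave→Band F and reassigning the rest optimally gives only $3782M — worse by 155.

AzureWave receives Band C.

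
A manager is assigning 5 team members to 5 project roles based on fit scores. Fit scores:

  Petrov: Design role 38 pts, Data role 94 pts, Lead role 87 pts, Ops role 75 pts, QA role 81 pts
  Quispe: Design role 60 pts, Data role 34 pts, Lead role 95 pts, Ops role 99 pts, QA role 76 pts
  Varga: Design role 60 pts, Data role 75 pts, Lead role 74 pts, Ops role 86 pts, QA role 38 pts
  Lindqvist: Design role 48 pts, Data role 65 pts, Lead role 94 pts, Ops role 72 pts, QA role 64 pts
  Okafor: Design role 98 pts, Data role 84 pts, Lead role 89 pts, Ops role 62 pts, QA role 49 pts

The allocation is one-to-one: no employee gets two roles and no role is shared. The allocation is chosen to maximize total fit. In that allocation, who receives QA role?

Quispe receives QA role.

Treat this as an assignment problem: match each employee to one role.
Optimal: Petrov→Data role (94 pts), Quispe→QA role (76 pts), Varga→Ops role (86 pts), Lindqvist→Lead role (94 pts), Okafor→Design role (98 pts) — total 94+76+86+94+98 = 448 pts.
Max-entry greedy (repeatedly take the single best remaining cell) gives 423 pts, worse by 25.
Next-best assignment: Petrov→QA role, Quispe→Ops role, Varga→Data role, Lindqvist→Lead role, Okafor→Design role = 447 pts.
Swapping Lindqvist↔Quispe (Lindqvist→QA role 64 pts, Quispe→Lead role 95 pts) loses 11.
Every other assignment is strictly worse.
Quispe's own top role is Ops role (99 pts), but forcing Quispe→Ops role and reassigning the rest optimally gives only 447 pts — worse by 1.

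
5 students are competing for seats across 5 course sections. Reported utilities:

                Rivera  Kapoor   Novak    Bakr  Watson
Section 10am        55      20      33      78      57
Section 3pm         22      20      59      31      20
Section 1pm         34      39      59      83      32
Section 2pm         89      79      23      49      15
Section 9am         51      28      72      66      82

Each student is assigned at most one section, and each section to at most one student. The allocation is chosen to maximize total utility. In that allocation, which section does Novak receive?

Novak receives Section 3pm.

This is a one-to-one assignment (maximum-weight bipartite matching).
Optimal: Rivera→Section 10am (55 points), Kapoor→Section 2pm (79 points), Novak→Section 3pm (59 points), Bakr→Section 1pm (83 points), Watson→Section 9am (82 points) — total 55+79+59+83+82 = 358 points.
Max-entry greedy (repeatedly take the single best remaining cell) gives 333 points, worse by 25.
Next-best assignment: Rivera→Section 2pm, Kapoor→Section 1pm, Novak→Section 3pm, Bakr→Section 10am, Watson→Section 9am = 347 points.
Novak's own top section is Section 9am (72 points), but forcing Novak→Section 9am and reassigning the rest optimally gives only 321 points — worse by 37.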